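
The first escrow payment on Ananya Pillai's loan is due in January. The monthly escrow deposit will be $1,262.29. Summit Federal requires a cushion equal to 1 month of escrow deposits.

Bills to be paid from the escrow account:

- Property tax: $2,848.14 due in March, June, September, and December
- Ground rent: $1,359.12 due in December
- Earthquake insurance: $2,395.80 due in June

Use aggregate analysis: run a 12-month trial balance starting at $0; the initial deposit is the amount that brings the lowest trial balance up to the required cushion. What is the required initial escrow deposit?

Cushion = 1 × $1,262.29 = $1,262.29
Trial balance (start $0, +$1,262.29 each month, − disbursements):
  Jan: +$1,262.29 → $1,262.29
  Feb: +$1,262.29 → $2,524.58
  Mar: +$1,262.29 − $2,848.14 → $938.73
  Apr: +$1,262.29 → $2,201.02
  May: +$1,262.29 → $3,463.31
  Jun: +$1,262.29 − $5,243.94 → -$518.34
  Jul: +$1,262.29 → $743.95
  Aug: +$1,262.29 → $2,006.24
  Sep: +$1,262.29 − $2,848.14 → $420.39
  Oct: +$1,262.29 → $1,682.68
  Nov: +$1,262.29 → $2,944.97
  Dec: +$1,262.29 − $4,207.26 → $0.00
Lowest trial balance = -$518.34 (Jun)
Initial deposit = cushion − low point = $1,262.29 − (-$518.34) = $1,780.63

$1,780.63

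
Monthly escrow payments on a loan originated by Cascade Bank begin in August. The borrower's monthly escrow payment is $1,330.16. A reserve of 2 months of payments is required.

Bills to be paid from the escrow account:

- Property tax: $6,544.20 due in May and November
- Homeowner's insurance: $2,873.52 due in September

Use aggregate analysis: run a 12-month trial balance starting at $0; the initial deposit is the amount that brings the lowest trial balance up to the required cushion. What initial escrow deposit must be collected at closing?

Cushion = 2 × $1,330.16 = $2,660.32
Trial balance (start $0, +$1,330.16 each month, − disbursements):
  Aug: +$1,330.16 → $1,330.16
  Sep: +$1,330.16 − $2,873.52 → -$213.20
  Oct: +$1,330.16 → $1,116.96
  Nov: +$1,330.16 − $6,544.20 → -$4,097.08
  Dec: +$1,330.16 → -$2,766.92
  Jan: +$1,330.16 → -$1,436.76
  Feb: +$1,330.16 → -$106.60
  Mar: +$1,330.16 → $1,223.56
  Apr: +$1,330.16 → $2,553.72
  May: +$1,330.16 − $6,544.20 → -$2,660.32
  Jun: +$1,330.16 → -$1,330.16
  Jul: +$1,330.16 → $0.00
Lowest trial balance = -$4,097.08 (Nov)
Initial deposit = cushion − low point = $2,660.32 − (-$4,097.08) = $6,757.40

$6,757.40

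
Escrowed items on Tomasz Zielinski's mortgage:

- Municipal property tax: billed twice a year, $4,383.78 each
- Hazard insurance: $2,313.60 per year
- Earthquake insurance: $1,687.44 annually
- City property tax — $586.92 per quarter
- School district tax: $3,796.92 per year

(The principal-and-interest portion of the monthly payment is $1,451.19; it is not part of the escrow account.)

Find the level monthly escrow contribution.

$1,576.10

Municipal property tax: $4,383.78 × 2 = $8,767.56 per year
Hazard insurance: $2,313.60 per year
Earthquake insurance: $1,687.44 per year
City property tax: $586.92 × 4 = $2,347.68 per year
School district tax: $3,796.92 per year
Annual escrow total = $8,767.56 + $2,313.60 + $1,687.44 + $2,347.68 + $3,796.92 = $18,913.20
Per month = $18,913.20 / 12 = $1,576.10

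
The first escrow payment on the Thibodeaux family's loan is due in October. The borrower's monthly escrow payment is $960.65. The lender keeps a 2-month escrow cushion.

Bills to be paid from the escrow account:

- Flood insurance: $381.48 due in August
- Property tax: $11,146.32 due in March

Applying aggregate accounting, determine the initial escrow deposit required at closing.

$7,303.72

Cushion = 2 × $960.65 = $1,921.30
Trial balance (start $0, +$960.65 each month, − disbursements):
  Oct: +$960.65 → $960.65
  Nov: +$960.65 → $1,921.30
  Dec: +$960.65 → $2,881.95
  Jan: +$960.65 → $3,842.60
  Feb: +$960.65 → $4,803.25
  Mar: +$960.65 − $11,146.32 → -$5,382.42
  Apr: +$960.65 → -$4,421.77
  May: +$960.65 → -$3,461.12
  Jun: +$960.65 → -$2,500.47
  Jul: +$960.65 → -$1,539.82
  Aug: +$960.65 − $381.48 → -$960.65
  Sep: +$960.65 → $0.00
Lowest trial balance = -$5,382.42 (Mar)
Initial deposit = cushion − low point = $1,921.30 − (-$5,382.42) = $7,303.72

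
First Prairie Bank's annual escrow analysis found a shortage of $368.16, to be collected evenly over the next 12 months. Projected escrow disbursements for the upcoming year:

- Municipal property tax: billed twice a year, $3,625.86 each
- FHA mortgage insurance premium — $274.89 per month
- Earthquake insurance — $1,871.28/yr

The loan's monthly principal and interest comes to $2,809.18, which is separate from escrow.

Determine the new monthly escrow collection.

$1,065.82

Municipal property tax — $3,625.86 × 2 = $7,251.72
FHA mortgage insurance premium — $274.89 × 12 = $3,298.68
Earthquake insurance — $1,871.28
Total annual escrow = $12,421.68
Monthly escrow = $12,421.68 ÷ 12 = $1,035.14
Monthly shortage recovery: $368.16 / 12 = $30.68
Adjusted monthly = $1,035.14 + $30.68 = $1,065.82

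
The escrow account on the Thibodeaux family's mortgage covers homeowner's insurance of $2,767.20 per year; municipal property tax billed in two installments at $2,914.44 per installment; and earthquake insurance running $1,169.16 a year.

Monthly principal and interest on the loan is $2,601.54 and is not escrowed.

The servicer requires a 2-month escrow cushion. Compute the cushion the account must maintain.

$1,627.54

Homeowner's insurance — $2,767.20 annually
Municipal property tax — $2,914.44 × 2 = $5,828.88 annually
Earthquake insurance — $1,169.16 annually
Yearly total = $2,767.20 + $5,828.88 + $1,169.16 = $9,765.24
Monthly = $9,765.24 ÷ 12 = $813.77
Required cushion = 2 × $813.77 = $1,627.54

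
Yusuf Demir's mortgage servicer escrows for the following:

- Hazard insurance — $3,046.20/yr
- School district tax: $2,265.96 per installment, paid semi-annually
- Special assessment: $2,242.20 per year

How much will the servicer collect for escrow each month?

Hazard insurance — $3,046.20 annually
School district tax — $2,265.96 × 2 = $4,531.92 annually
Special assessment — $2,242.20 annually
Yearly total = $9,820.32
Monthly = $9,820.32 / 12 = $818.36

$818.36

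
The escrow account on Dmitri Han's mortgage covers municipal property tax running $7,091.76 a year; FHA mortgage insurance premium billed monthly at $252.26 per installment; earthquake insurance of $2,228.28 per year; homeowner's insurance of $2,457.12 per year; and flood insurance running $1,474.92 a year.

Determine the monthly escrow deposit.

Municipal property tax: $7,091.76
FHA mortgage insurance premium: $252.26 × 12 = $3,027.12
Earthquake insurance: $2,228.28
Homeowner's insurance: $2,457.12
Flood insurance: $1,474.92
Combined annual = $7,091.76 + $3,027.12 + $2,228.28 + $2,457.12 + $1,474.92 = $16,279.20
Per month = $16,279.20 ÷ 12 = $1,356.60

$1,356.60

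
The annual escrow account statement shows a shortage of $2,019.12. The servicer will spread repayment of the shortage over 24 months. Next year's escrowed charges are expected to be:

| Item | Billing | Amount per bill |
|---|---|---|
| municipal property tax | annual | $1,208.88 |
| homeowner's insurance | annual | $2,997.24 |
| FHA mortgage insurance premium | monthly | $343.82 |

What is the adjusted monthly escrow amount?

Municipal property tax: $1,208.88 per year
Homeowner's insurance: $2,997.24 per year
FHA mortgage insurance premium: $343.82 × 12 = $4,125.84 per year
Yearly total = $8,331.96
Base monthly escrow = $8,331.96 ÷ 12 = $694.33
Shortage spread = $2,019.12 ÷ 24 = $84.13/mo
New monthly escrow = $694.33 + $84.13 = $778.46

$778.46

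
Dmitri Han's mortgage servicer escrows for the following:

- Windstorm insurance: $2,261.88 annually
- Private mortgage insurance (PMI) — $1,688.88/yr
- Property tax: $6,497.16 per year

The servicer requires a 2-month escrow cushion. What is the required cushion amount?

$1,741.32

Windstorm insurance — $2,261.88/yr
Private mortgage insurance (PMI) — $1,688.88/yr
Property tax — $6,497.16/yr
Total annual escrow = $10,447.92
Base monthly escrow = $10,447.92 / 12 = $870.66
Required cushion = 2 × $870.66 = $1,741.32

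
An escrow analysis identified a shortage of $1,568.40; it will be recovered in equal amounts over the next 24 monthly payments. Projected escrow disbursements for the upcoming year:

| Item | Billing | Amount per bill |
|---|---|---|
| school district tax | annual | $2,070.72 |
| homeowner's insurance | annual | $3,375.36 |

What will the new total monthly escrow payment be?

$519.19

School district tax — $2,070.72/yr
Homeowner's insurance — $3,375.36/yr
Total annual escrow = $5,446.08
Per month = $5,446.08 / 12 = $453.84
Shortage spread = $1,568.40 / 24 = $65.35/mo
Adjusted monthly = $453.84 + $65.35 = $519.19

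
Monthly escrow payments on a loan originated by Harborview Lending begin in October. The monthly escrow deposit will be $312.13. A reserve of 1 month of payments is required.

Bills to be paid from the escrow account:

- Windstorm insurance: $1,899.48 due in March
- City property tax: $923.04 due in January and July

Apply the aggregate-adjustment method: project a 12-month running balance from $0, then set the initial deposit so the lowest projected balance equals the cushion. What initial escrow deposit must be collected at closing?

Cushion = 1 × $312.13 = $312.13
Trial balance (start $0, +$312.13 each month, − disbursements):
  Oct: +$312.13 → $312.13
  Nov: +$312.13 → $624.26
  Dec: +$312.13 → $936.39
  Jan: +$312.13 − $923.04 → $325.48
  Feb: +$312.13 → $637.61
  Mar: +$312.13 − $1,899.48 → -$949.74
  Apr: +$312.13 → -$637.61
  May: +$312.13 → -$325.48
  Jun: +$312.13 → -$13.35
  Jul: +$312.13 − $923.04 → -$624.26
  Aug: +$312.13 → -$312.13
  Sep: +$312.13 → $0.00
Lowest trial balance = -$949.74 (Mar)
Initial deposit = cushion − low point = $312.13 − (-$949.74) = $1,261.87

$1,261.87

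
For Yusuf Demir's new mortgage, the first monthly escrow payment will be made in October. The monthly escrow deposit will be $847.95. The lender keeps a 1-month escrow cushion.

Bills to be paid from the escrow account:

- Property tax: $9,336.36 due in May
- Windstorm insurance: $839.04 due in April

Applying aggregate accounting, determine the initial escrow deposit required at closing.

$4,239.75

Cushion = 1 × $847.95 = $847.95
Trial balance (start $0, +$847.95 each month, − disbursements):
  Oct: +$847.95 → $847.95
  Nov: +$847.95 → $1,695.90
  Dec: +$847.95 → $2,543.85
  Jan: +$847.95 → $3,391.80
  Feb: +$847.95 → $4,239.75
  Mar: +$847.95 → $5,087.70
  Apr: +$847.95 − $839.04 → $5,096.61
  May: +$847.95 − $9,336.36 → -$3,391.80
  Jun: +$847.95 → -$2,543.85
  Jul: +$847.95 → -$1,695.90
  Aug: +$847.95 → -$847.95
  Sep: +$847.95 → $0.00
Lowest trial balance = -$3,391.80 (May)
Initial deposit = cushion − low point = $847.95 − (-$3,391.80) = $4,239.75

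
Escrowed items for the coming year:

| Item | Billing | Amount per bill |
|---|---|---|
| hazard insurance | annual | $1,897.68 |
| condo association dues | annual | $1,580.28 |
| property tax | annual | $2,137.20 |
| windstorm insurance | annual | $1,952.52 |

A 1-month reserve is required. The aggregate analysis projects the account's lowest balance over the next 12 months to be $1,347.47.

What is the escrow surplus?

$716.83

Hazard insurance — $1,897.68/yr
Condo association dues — $1,580.28/yr
Property tax — $2,137.20/yr
Windstorm insurance — $1,952.52/yr
Combined annual = $7,567.68
Monthly = $7,567.68 / 12 = $630.64
Required reserve = 1 × $630.64 = $630.64
Excess over cushion: $1,347.47 − $630.64 = $716.83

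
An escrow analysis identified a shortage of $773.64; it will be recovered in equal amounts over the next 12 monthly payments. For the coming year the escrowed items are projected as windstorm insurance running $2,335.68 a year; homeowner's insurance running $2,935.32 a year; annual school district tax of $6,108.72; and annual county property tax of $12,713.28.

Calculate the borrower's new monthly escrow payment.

$2,072.22

Windstorm insurance — $2,335.68 per year
Homeowner's insurance — $2,935.32 per year
School district tax — $6,108.72 per year
County property tax — $12,713.28 per year
Total annual escrow = $24,093.00
Base monthly escrow = $24,093.00 ÷ 12 = $2,007.75
Monthly shortage recovery: $773.64 ÷ 12 = $64.47
New monthly escrow = $2,007.75 + $64.47 = $2,072.22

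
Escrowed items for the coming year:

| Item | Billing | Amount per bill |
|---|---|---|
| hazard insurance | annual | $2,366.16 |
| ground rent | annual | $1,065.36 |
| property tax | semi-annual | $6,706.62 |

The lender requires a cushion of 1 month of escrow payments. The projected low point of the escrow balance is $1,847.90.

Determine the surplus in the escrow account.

$444.17

Hazard insurance: $2,366.16 annually
Ground rent: $1,065.36 annually
Property tax: $6,706.62 × 2 = $13,413.24 annually
Total annual escrow = $2,366.16 + $1,065.36 + $13,413.24 = $16,844.76
Per month = $16,844.76 / 12 = $1,403.73
Required reserve = 1 × $1,403.73 = $1,403.73
Surplus = $1,847.90 − $1,403.73 = $444.17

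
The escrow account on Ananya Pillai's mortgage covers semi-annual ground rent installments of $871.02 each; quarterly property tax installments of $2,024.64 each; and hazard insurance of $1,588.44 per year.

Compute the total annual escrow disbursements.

Ground rent = $871.02 × 2 = $1,742.04 annually
Property tax = $2,024.64 × 4 = $8,098.56 annually
Hazard insurance = $1,588.44 annually
Combined annual = $1,742.04 + $8,098.56 + $1,588.44 = $11,429.04

$11,429.04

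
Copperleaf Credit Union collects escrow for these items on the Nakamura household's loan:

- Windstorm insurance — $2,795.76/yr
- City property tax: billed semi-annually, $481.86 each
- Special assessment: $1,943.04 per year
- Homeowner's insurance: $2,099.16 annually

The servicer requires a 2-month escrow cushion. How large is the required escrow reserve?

$1,300.28

Windstorm insurance: $2,795.76
City property tax: $481.86 × 2 = $963.72
Special assessment: $1,943.04
Homeowner's insurance: $2,099.16
Annual escrow total = $2,795.76 + $963.72 + $1,943.04 + $2,099.16 = $7,801.68
Monthly escrow = $7,801.68 ÷ 12 = $650.14
Required cushion = 2 × $650.14 = $1,300.28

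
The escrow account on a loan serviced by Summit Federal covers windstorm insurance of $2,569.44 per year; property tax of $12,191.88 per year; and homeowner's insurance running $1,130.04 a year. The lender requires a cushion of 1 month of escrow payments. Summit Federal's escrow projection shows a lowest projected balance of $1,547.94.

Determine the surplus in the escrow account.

$223.66

Windstorm insurance — $2,569.44 per year
Property tax — $12,191.88 per year
Homeowner's insurance — $1,130.04 per year
Yearly total = $15,891.36
Per month = $15,891.36 ÷ 12 = $1,324.28
Required cushion = 1 × $1,324.28 = $1,324.28
Excess over cushion: $1,547.94 − $1,324.28 = $223.66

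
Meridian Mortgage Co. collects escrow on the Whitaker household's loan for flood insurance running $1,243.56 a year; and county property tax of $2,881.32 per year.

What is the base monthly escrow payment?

$343.74

Flood insurance: $1,243.56
County property tax: $2,881.32
Yearly total = $4,124.88
Base monthly escrow = $4,124.88 ÷ 12 = $343.74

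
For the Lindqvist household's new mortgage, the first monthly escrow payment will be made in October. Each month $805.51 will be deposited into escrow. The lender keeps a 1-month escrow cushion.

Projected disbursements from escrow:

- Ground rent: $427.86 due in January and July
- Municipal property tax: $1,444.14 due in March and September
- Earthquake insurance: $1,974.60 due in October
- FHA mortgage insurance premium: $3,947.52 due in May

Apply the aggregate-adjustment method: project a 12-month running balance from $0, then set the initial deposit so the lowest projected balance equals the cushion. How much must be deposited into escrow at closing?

Cushion = 1 × $805.51 = $805.51
Trial balance (start $0, +$805.51 each month, − disbursements):
  Oct: +$805.51 − $1,974.60 → -$1,169.09
  Nov: +$805.51 → -$363.58
  Dec: +$805.51 → $441.93
  Jan: +$805.51 − $427.86 → $819.58
  Feb: +$805.51 → $1,625.09
  Mar: +$805.51 − $1,444.14 → $986.46
  Apr: +$805.51 → $1,791.97
  May: +$805.51 − $3,947.52 → -$1,350.04
  Jun: +$805.51 → -$544.53
  Jul: +$805.51 − $427.86 → -$166.88
  Aug: +$805.51 → $638.63
  Sep: +$805.51 − $1,444.14 → $0.00
Lowest trial balance = -$1,350.04 (May)
Initial deposit = cushion − low point = $805.51 − (-$1,350.04) = $2,155.55

$2,155.55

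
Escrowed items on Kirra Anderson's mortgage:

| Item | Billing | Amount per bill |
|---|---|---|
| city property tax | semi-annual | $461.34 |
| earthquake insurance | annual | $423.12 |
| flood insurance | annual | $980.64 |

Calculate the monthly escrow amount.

$193.87

City property tax — $461.34 × 2 = $922.68 per year
Earthquake insurance — $423.12 per year
Flood insurance — $980.64 per year
Total per year = $2,326.44
Monthly = $2,326.44 ÷ 12 = $193.87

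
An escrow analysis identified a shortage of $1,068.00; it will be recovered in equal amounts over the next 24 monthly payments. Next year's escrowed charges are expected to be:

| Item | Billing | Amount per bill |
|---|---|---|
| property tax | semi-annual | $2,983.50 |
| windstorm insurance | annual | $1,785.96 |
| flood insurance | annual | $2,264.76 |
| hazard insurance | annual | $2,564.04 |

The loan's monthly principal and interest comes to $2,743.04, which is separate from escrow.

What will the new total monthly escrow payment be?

$1,092.98

Property tax: $2,983.50 × 2 = $5,967.00/yr
Windstorm insurance: $1,785.96/yr
Flood insurance: $2,264.76/yr
Hazard insurance: $2,564.04/yr
Combined annual = $12,581.76
Per month = $12,581.76 / 12 = $1,048.48
Shortage per month = $1,068.00 ÷ 24 = $44.50
New monthly escrow = $1,048.48 + $44.50 = $1,092.98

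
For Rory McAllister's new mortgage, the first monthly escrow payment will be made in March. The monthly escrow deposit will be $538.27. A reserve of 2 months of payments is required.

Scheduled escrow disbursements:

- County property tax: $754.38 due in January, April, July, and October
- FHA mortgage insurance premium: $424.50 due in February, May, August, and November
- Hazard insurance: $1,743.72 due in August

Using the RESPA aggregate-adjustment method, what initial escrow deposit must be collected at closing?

Cushion = 2 × $538.27 = $1,076.54
Trial balance (start $0, +$538.27 each month, − disbursements):
  Mar: +$538.27 → $538.27
  Apr: +$538.27 − $754.38 → $322.16
  May: +$538.27 − $424.50 → $435.93
  Jun: +$538.27 → $974.20
  Jul: +$538.27 − $754.38 → $758.09
  Aug: +$538.27 − $2,168.22 → -$871.86
  Sep: +$538.27 → -$333.59
  Oct: +$538.27 − $754.38 → -$549.70
  Nov: +$538.27 − $424.50 → -$435.93
  Dec: +$538.27 → $102.34
  Jan: +$538.27 − $754.38 → -$113.77
  Feb: +$538.27 − $424.50 → $0.00
Lowest trial balance = -$871.86 (Aug)
Initial deposit = cushion − low point = $1,076.54 − (-$871.86) = $1,948.40

$1,948.40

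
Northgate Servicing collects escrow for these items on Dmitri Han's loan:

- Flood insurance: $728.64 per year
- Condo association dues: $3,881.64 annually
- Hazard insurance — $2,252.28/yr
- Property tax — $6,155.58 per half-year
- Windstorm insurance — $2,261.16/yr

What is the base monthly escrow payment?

Flood insurance: $728.64 annually
Condo association dues: $3,881.64 annually
Hazard insurance: $2,252.28 annually
Property tax: $6,155.58 × 2 = $12,311.16 annually
Windstorm insurance: $2,261.16 annually
Yearly total = $728.64 + $3,881.64 + $2,252.28 + $12,311.16 + $2,261.16 = $21,434.88
Per month = $21,434.88 ÷ 12 = $1,786.24

$1,786.24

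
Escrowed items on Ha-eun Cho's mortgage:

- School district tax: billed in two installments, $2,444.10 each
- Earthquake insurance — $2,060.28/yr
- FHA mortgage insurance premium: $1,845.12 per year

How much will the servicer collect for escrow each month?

School district tax — $2,444.10 × 2 = $4,888.20 annually
Earthquake insurance — $2,060.28 annually
FHA mortgage insurance premium — $1,845.12 annually
Total annual escrow = $4,888.20 + $2,060.28 + $1,845.12 = $8,793.60
Base monthly escrow = $8,793.60 / 12 = $732.80

$732.80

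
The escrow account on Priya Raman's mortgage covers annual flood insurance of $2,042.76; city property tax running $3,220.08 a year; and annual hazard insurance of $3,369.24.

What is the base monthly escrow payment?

Flood insurance — $2,042.76 per year
City property tax — $3,220.08 per year
Hazard insurance — $3,369.24 per year
Annual escrow total = $2,042.76 + $3,220.08 + $3,369.24 = $8,632.08
Monthly escrow = $8,632.08 ÷ 12 = $719.34

$719.34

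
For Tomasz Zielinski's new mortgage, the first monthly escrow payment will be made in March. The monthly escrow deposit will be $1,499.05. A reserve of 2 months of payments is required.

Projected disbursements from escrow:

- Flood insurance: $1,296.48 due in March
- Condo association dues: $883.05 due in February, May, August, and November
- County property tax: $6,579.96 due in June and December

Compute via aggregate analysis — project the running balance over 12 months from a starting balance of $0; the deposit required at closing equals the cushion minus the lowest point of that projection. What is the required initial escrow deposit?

$5,761.39

Cushion = 2 × $1,499.05 = $2,998.10
Trial balance (start $0, +$1,499.05 each month, − disbursements):
  Mar: +$1,499.05 − $1,296.48 → $202.57
  Apr: +$1,499.05 → $1,701.62
  May: +$1,499.05 − $883.05 → $2,317.62
  Jun: +$1,499.05 − $6,579.96 → -$2,763.29
  Jul: +$1,499.05 → -$1,264.24
  Aug: +$1,499.05 − $883.05 → -$648.24
  Sep: +$1,499.05 → $850.81
  Oct: +$1,499.05 → $2,349.86
  Nov: +$1,499.05 − $883.05 → $2,965.86
  Dec: +$1,499.05 − $6,579.96 → -$2,115.05
  Jan: +$1,499.05 → -$616.00
  Feb: +$1,499.05 − $883.05 → $0.00
Lowest trial balance = -$2,763.29 (Jun)
Initial deposit = cushion − low point = $2,998.10 − (-$2,763.29) = $5,761.39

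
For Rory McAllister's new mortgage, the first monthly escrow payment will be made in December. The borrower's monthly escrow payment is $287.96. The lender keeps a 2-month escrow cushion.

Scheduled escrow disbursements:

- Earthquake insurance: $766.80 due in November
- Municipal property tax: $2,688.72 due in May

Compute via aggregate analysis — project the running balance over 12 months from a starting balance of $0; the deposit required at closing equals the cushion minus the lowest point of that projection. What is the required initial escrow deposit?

Cushion = 2 × $287.96 = $575.92
Trial balance (start $0, +$287.96 each month, − disbursements):
  Dec: +$287.96 → $287.96
  Jan: +$287.96 → $575.92
  Feb: +$287.96 → $863.88
  Mar: +$287.96 → $1,151.84
  Apr: +$287.96 → $1,439.80
  May: +$287.96 − $2,688.72 → -$960.96
  Jun: +$287.96 → -$673.00
  Jul: +$287.96 → -$385.04
  Aug: +$287.96 → -$97.08
  Sep: +$287.96 → $190.88
  Oct: +$287.96 → $478.84
  Nov: +$287.96 − $766.80 → $0.00
Lowest trial balance = -$960.96 (May)
Initial deposit = cushion − low point = $575.92 − (-$960.96) = $1,536.88

$1,536.88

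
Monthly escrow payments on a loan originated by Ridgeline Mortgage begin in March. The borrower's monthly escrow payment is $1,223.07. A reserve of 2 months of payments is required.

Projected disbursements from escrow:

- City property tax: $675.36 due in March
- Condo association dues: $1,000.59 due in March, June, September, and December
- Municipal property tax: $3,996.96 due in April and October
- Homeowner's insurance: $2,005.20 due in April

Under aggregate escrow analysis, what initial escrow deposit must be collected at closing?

Cushion = 2 × $1,223.07 = $2,446.14
Trial balance (start $0, +$1,223.07 each month, − disbursements):
  Mar: +$1,223.07 − $1,675.95 → -$452.88
  Apr: +$1,223.07 − $6,002.16 → -$5,231.97
  May: +$1,223.07 → -$4,008.90
  Jun: +$1,223.07 − $1,000.59 → -$3,786.42
  Jul: +$1,223.07 → -$2,563.35
  Aug: +$1,223.07 → -$1,340.28
  Sep: +$1,223.07 − $1,000.59 → -$1,117.80
  Oct: +$1,223.07 − $3,996.96 → -$3,891.69
  Nov: +$1,223.07 → -$2,668.62
  Dec: +$1,223.07 − $1,000.59 → -$2,446.14
  Jan: +$1,223.07 → -$1,223.07
  Feb: +$1,223.07 → $0.00
Lowest trial balance = -$5,231.97 (Apr)
Initial deposit = cushion − low point = $2,446.14 − (-$5,231.97) = $7,678.11

$7,678.11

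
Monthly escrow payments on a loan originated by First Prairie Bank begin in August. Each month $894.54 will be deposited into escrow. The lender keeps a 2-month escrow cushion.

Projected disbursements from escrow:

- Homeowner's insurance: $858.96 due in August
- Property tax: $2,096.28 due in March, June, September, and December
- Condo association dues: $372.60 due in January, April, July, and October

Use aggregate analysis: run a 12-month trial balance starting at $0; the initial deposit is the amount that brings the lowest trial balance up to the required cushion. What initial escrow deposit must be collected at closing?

$2,955.24

Cushion = 2 × $894.54 = $1,789.08
Trial balance (start $0, +$894.54 each month, − disbursements):
  Aug: +$894.54 − $858.96 → $35.58
  Sep: +$894.54 − $2,096.28 → -$1,166.16
  Oct: +$894.54 − $372.60 → -$644.22
  Nov: +$894.54 → $250.32
  Dec: +$894.54 − $2,096.28 → -$951.42
  Jan: +$894.54 − $372.60 → -$429.48
  Feb: +$894.54 → $465.06
  Mar: +$894.54 − $2,096.28 → -$736.68
  Apr: +$894.54 − $372.60 → -$214.74
  May: +$894.54 → $679.80
  Jun: +$894.54 − $2,096.28 → -$521.94
  Jul: +$894.54 − $372.60 → $0.00
Lowest trial balance = -$1,166.16 (Sep)
Initial deposit = cushion − low point = $1,789.08 − (-$1,166.16) = $2,955.24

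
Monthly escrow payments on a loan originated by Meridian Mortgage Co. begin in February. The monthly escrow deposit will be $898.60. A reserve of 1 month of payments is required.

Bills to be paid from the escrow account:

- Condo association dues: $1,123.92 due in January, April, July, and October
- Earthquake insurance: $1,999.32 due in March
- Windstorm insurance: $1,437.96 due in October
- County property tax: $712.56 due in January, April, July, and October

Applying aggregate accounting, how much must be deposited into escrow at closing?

Cushion = 1 × $898.60 = $898.60
Trial balance (start $0, +$898.60 each month, − disbursements):
  Feb: +$898.60 → $898.60
  Mar: +$898.60 − $1,999.32 → -$202.12
  Apr: +$898.60 − $1,836.48 → -$1,140.00
  May: +$898.60 → -$241.40
  Jun: +$898.60 → $657.20
  Jul: +$898.60 − $1,836.48 → -$280.68
  Aug: +$898.60 → $617.92
  Sep: +$898.60 → $1,516.52
  Oct: +$898.60 − $3,274.44 → -$859.32
  Nov: +$898.60 → $39.28
  Dec: +$898.60 → $937.88
  Jan: +$898.60 − $1,836.48 → $0.00
Lowest trial balance = -$1,140.00 (Apr)
Initial deposit = cushion − low point = $898.60 − (-$1,140.00) = $2,038.60

$2,038.60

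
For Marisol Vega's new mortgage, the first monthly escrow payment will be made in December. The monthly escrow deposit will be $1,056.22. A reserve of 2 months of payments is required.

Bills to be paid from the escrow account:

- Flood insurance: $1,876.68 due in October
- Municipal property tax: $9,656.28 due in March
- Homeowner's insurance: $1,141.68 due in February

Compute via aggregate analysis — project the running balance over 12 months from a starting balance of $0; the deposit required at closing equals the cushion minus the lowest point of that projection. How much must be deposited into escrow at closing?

$8,685.52

Cushion = 2 × $1,056.22 = $2,112.44
Trial balance (start $0, +$1,056.22 each month, − disbursements):
  Dec: +$1,056.22 → $1,056.22
  Jan: +$1,056.22 → $2,112.44
  Feb: +$1,056.22 − $1,141.68 → $2,026.98
  Mar: +$1,056.22 − $9,656.28 → -$6,573.08
  Apr: +$1,056.22 → -$5,516.86
  May: +$1,056.22 → -$4,460.64
  Jun: +$1,056.22 → -$3,404.42
  Jul: +$1,056.22 → -$2,348.20
  Aug: +$1,056.22 → -$1,291.98
  Sep: +$1,056.22 → -$235.76
  Oct: +$1,056.22 − $1,876.68 → -$1,056.22
  Nov: +$1,056.22 → $0.00
Lowest trial balance = -$6,573.08 (Mar)
Initial deposit = cushion − low point = $2,112.44 − (-$6,573.08) = $8,685.52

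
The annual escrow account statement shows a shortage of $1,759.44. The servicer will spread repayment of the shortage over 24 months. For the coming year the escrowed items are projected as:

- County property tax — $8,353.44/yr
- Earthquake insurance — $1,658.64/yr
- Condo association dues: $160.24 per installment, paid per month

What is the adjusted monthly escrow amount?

County property tax = $8,353.44
Earthquake insurance = $1,658.64
Condo association dues = $160.24 × 12 = $1,922.88
Combined annual = $8,353.44 + $1,658.64 + $1,922.88 = $11,934.96
Monthly escrow = $11,934.96 / 12 = $994.58
Shortage per month = $1,759.44 / 24 = $73.31
New monthly escrow = $994.58 + $73.31 = $1,067.89

$1,067.89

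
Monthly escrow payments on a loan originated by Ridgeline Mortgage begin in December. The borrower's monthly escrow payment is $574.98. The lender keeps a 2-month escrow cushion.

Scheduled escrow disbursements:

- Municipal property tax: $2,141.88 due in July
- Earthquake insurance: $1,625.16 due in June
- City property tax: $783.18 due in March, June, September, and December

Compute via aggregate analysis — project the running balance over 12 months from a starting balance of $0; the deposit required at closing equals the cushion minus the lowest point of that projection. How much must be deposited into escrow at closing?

$2,666.70

Cushion = 2 × $574.98 = $1,149.96
Trial balance (start $0, +$574.98 each month, − disbursements):
  Dec: +$574.98 − $783.18 → -$208.20
  Jan: +$574.98 → $366.78
  Feb: +$574.98 → $941.76
  Mar: +$574.98 − $783.18 → $733.56
  Apr: +$574.98 → $1,308.54
  May: +$574.98 → $1,883.52
  Jun: +$574.98 − $2,408.34 → $50.16
  Jul: +$574.98 − $2,141.88 → -$1,516.74
  Aug: +$574.98 → -$941.76
  Sep: +$574.98 − $783.18 → -$1,149.96
  Oct: +$574.98 → -$574.98
  Nov: +$574.98 → $0.00
Lowest trial balance = -$1,516.74 (Jul)
Initial deposit = cushion − low point = $1,149.96 − (-$1,516.74) = $2,666.70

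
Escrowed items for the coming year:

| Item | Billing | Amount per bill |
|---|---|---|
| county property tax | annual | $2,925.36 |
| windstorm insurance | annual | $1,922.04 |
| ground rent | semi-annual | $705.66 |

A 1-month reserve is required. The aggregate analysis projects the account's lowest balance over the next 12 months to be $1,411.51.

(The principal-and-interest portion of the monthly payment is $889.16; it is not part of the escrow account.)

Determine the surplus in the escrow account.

$889.95

County property tax = $2,925.36
Windstorm insurance = $1,922.04
Ground rent = $705.66 × 2 = $1,411.32
Total annual escrow = $6,258.72
Monthly = $6,258.72 / 12 = $521.56
Required reserve = 1 × $521.56 = $521.56
Surplus = $1,411.51 − $521.56 = $889.95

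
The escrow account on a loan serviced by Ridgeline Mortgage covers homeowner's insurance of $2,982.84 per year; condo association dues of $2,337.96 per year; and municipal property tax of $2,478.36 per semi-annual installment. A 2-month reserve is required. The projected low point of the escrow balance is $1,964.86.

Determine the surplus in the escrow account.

$251.94

Homeowner's insurance: $2,982.84
Condo association dues: $2,337.96
Municipal property tax: $2,478.36 × 2 = $4,956.72
Total annual escrow = $2,982.84 + $2,337.96 + $4,956.72 = $10,277.52
Base monthly escrow = $10,277.52 ÷ 12 = $856.46
Required cushion = 2 × $856.46 = $1,712.92
Excess over cushion: $1,964.86 − $1,712.92 = $251.94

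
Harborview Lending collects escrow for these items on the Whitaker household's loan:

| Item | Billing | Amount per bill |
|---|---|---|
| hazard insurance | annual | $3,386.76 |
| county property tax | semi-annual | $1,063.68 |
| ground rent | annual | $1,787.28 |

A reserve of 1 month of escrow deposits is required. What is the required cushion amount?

$608.45

Hazard insurance = $3,386.76/yr
County property tax = $1,063.68 × 2 = $2,127.36/yr
Ground rent = $1,787.28/yr
Total annual escrow = $3,386.76 + $2,127.36 + $1,787.28 = $7,301.40
Per month = $7,301.40 / 12 = $608.45
Required cushion = 1 × $608.45 = $608.45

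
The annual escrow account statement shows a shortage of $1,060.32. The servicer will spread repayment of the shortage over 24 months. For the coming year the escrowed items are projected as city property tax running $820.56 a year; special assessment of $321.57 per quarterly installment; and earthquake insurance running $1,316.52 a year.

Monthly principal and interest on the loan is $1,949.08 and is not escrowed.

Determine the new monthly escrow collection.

City property tax = $820.56
Special assessment = $321.57 × 4 = $1,286.28
Earthquake insurance = $1,316.52
Total per year = $820.56 + $1,286.28 + $1,316.52 = $3,423.36
Base monthly escrow = $3,423.36 / 12 = $285.28
Monthly shortage recovery: $1,060.32 / 24 = $44.18
Adjusted monthly = $285.28 + $44.18 = $329.46

$329.46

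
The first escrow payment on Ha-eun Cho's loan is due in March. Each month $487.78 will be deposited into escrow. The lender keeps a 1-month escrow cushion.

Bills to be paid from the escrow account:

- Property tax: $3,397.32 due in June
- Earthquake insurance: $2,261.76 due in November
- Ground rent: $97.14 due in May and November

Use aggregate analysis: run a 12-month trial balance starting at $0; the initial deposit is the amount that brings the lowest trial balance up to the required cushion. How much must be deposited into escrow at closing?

$2,031.12

Cushion = 1 × $487.78 = $487.78
Trial balance (start $0, +$487.78 each month, − disbursements):
  Mar: +$487.78 → $487.78
  Apr: +$487.78 → $975.56
  May: +$487.78 − $97.14 → $1,366.20
  Jun: +$487.78 − $3,397.32 → -$1,543.34
  Jul: +$487.78 → -$1,055.56
  Aug: +$487.78 → -$567.78
  Sep: +$487.78 → -$80.00
  Oct: +$487.78 → $407.78
  Nov: +$487.78 − $2,358.90 → -$1,463.34
  Dec: +$487.78 → -$975.56
  Jan: +$487.78 → -$487.78
  Feb: +$487.78 → $0.00
Lowest trial balance = -$1,543.34 (Jun)
Initial deposit = cushion − low point = $487.78 − (-$1,543.34) = $2,031.12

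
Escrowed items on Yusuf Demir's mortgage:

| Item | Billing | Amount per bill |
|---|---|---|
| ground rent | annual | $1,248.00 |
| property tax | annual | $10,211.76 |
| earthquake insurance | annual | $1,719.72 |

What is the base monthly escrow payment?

Ground rent: $1,248.00 per year
Property tax: $10,211.76 per year
Earthquake insurance: $1,719.72 per year
Combined annual = $1,248.00 + $10,211.76 + $1,719.72 = $13,179.48
Base monthly escrow = $13,179.48 ÷ 12 = $1,098.29

$1,098.29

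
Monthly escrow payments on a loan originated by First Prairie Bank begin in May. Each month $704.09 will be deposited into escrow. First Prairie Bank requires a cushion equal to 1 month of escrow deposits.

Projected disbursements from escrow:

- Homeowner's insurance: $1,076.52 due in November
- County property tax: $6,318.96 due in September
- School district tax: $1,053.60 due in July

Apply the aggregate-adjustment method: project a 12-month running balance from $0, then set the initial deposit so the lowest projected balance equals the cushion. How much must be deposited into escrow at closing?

$4,556.20

Cushion = 1 × $704.09 = $704.09
Trial balance (start $0, +$704.09 each month, − disbursements):
  May: +$704.09 → $704.09
  Jun: +$704.09 → $1,408.18
  Jul: +$704.09 − $1,053.60 → $1,058.67
  Aug: +$704.09 → $1,762.76
  Sep: +$704.09 − $6,318.96 → -$3,852.11
  Oct: +$704.09 → -$3,148.02
  Nov: +$704.09 − $1,076.52 → -$3,520.45
  Dec: +$704.09 → -$2,816.36
  Jan: +$704.09 → -$2,112.27
  Feb: +$704.09 → -$1,408.18
  Mar: +$704.09 → -$704.09
  Apr: +$704.09 → $0.00
Lowest trial balance = -$3,852.11 (Sep)
Initial deposit = cushion − low point = $704.09 − (-$3,852.11) = $4,556.20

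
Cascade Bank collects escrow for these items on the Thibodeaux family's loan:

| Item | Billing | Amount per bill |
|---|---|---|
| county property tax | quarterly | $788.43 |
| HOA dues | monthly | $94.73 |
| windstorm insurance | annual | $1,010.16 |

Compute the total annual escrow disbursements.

$5,300.64

County property tax — $788.43 × 4 = $3,153.72 per year
HOA dues — $94.73 × 12 = $1,136.76 per year
Windstorm insurance — $1,010.16 per year
Yearly total = $5,300.64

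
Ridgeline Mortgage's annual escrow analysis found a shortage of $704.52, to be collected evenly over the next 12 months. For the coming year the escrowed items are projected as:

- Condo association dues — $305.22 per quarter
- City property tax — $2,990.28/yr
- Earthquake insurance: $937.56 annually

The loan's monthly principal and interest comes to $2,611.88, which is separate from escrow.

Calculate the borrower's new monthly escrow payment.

$487.77

Condo association dues — $305.22 × 4 = $1,220.88 annually
City property tax — $2,990.28 annually
Earthquake insurance — $937.56 annually
Total per year = $1,220.88 + $2,990.28 + $937.56 = $5,148.72
Base monthly escrow = $5,148.72 ÷ 12 = $429.06
Monthly shortage recovery: $704.52 / 12 = $58.71
Adjusted monthly = $429.06 + $58.71 = $487.77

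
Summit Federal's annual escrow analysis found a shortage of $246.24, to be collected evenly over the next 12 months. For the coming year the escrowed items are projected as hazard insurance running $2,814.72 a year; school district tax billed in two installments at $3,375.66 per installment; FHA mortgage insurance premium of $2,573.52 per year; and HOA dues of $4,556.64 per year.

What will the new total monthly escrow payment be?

Hazard insurance: $2,814.72
School district tax: $3,375.66 × 2 = $6,751.32
FHA mortgage insurance premium: $2,573.52
HOA dues: $4,556.64
Yearly total = $2,814.72 + $6,751.32 + $2,573.52 + $4,556.64 = $16,696.20
Monthly escrow = $16,696.20 ÷ 12 = $1,391.35
Shortage spread = $246.24 / 12 = $20.52/mo
New monthly escrow = $1,391.35 + $20.52 = $1,411.87

$1,411.87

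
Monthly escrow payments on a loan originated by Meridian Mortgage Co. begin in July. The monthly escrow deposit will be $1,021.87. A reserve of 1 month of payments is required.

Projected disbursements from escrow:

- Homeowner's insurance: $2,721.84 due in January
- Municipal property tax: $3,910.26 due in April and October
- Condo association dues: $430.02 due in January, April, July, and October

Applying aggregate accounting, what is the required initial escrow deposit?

Cushion = 1 × $1,021.87 = $1,021.87
Trial balance (start $0, +$1,021.87 each month, − disbursements):
  Jul: +$1,021.87 − $430.02 → $591.85
  Aug: +$1,021.87 → $1,613.72
  Sep: +$1,021.87 → $2,635.59
  Oct: +$1,021.87 − $4,340.28 → -$682.82
  Nov: +$1,021.87 → $339.05
  Dec: +$1,021.87 → $1,360.92
  Jan: +$1,021.87 − $3,151.86 → -$769.07
  Feb: +$1,021.87 → $252.80
  Mar: +$1,021.87 → $1,274.67
  Apr: +$1,021.87 − $4,340.28 → -$2,043.74
  May: +$1,021.87 → -$1,021.87
  Jun: +$1,021.87 → $0.00
Lowest trial balance = -$2,043.74 (Apr)
Initial deposit = cushion − low point = $1,021.87 − (-$2,043.74) = $3,065.61

$3,065.61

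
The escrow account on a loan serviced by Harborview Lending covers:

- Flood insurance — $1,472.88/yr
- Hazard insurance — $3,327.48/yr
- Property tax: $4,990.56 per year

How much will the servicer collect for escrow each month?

$815.91

Flood insurance: $1,472.88/yr
Hazard insurance: $3,327.48/yr
Property tax: $4,990.56/yr
Yearly total = $9,790.92
Monthly = $9,790.92 / 12 = $815.91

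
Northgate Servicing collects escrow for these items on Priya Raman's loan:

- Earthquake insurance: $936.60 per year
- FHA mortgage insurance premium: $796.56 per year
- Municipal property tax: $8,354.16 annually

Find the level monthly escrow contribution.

$840.61

Earthquake insurance: $936.60
FHA mortgage insurance premium: $796.56
Municipal property tax: $8,354.16
Combined annual = $936.60 + $796.56 + $8,354.16 = $10,087.32
Per month = $10,087.32 / 12 = $840.61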